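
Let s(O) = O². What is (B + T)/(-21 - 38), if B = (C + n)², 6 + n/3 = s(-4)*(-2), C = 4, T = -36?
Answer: -12064/59 ≈ -204.47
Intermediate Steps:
n = -114 (n = -18 + 3*((-4)²*(-2)) = -18 + 3*(16*(-2)) = -18 + 3*(-32) = -18 - 96 = -114)
B = 12100 (B = (4 - 114)² = (-110)² = 12100)
(B + T)/(-21 - 38) = (12100 - 36)/(-21 - 38) = 12064/(-59) = -1/59*12064 = -12064/59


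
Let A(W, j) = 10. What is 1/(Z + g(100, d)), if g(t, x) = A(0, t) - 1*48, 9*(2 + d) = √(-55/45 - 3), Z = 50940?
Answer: 1/50902 ≈ 1.9646e-5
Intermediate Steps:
d = -2 + I*√38/27 (d = -2 + √(-55/45 - 3)/9 = -2 + √(-55*1/45 - 3)/9 = -2 + √(-11/9 - 3)/9 = -2 + √(-38/9)/9 = -2 + (I*√38/3)/9 = -2 + I*√38/27 ≈ -2.0 + 0.22831*I)
g(t, x) = -38 (g(t, x) = 10 - 1*48 = 10 - 48 = -38)
1/(Z + g(100, d)) = 1/(50940 - 38) = 1/50902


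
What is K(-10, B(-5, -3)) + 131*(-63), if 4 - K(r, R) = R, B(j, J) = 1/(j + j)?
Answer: -82489/10 ≈ -8248.9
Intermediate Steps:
B(j, J) = 1/(2*j)
K(r, R) = 4 - R
K(-10, B(-5, -3)) + 131*(-63) = (4 - 1/(2*(-5))) + 131*(-63) = (4 - (-1)/(2*5)) - 8253 = (4 - 1*(-⅒)) - 8253 = (4 + ⅒) - 8253 = 41/10 - 8253 = -82489/10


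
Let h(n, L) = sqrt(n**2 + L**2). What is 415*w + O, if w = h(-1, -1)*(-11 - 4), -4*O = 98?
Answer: -49/2 - 6225*sqrt(2) ≈ -8828.0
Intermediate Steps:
h(n, L) = sqrt(L**2 + n**2)
O = -49/2 (O = -1/4*98 = -49/2 ≈ -24.500)
w = -15*sqrt(2) (w = sqrt((-1)**2 + (-1)**2)*(-11 - 4) = sqrt(1 + 1)*(-15) = sqrt(2)*(-15) = -15*sqrt(2) ≈ -21.213)
415*w + O = 415*(-15*sqrt(2)) - 49/2 = -6225*sqrt(2) - 49/2 = -49/2 - 6225*sqrt(2)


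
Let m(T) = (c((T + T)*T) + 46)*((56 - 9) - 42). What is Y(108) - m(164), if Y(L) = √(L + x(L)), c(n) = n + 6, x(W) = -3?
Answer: -269220 + √105 ≈ -2.6921e+5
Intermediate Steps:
c(n) = 6 + n
Y(L) = √(-3 + L) (Y(L) = √(L - 3) = √(-3 + L))
m(T) = 260 + 10*T² (m(T) = ((6 + (T + T)*T) + 46)*((56 - 9) - 42) = ((6 + (2*T)*T) + 46)*(47 - 42) = ((6 + 2*T²) + 46)*5 = (52 + 2*T²)*5 = 260 + 10*T²)
Y(108) - m(164) = √(-3 + 108) - (260 + 10*164²) = √105 - (260 + 10*26896) = √105 - (260 + 268960) = √105 - 1*269220 = √105 - 269220 = -269220 + √105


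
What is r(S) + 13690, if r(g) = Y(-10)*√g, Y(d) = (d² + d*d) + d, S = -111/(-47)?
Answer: 13690 + 190*√5217/47 ≈ 13982.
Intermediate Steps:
S = 111/47 (S = -111*(-1/47) = 111/47 ≈ 2.3617)
Y(d) = d + 2*d² (Y(d) = (d² + d²) + d = 2*d² + d = d + 2*d²)
r(g) = 190*√g (r(g) = (-10*(1 + 2*(-10)))*√g = (-10*(1 - 20))*√g = (-10*(-19))*√g = 190*√g)
r(S) + 13690 = 190*√(111/47) + 13690 = 190*(√5217/47) + 13690 = 190*√5217/47 + 13690 = 13690 + 190*√5217/47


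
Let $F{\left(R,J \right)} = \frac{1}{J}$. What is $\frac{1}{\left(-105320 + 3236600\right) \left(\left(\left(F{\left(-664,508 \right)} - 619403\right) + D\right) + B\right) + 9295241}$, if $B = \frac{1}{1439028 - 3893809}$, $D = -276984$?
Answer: $- \frac{311757187}{875049233131171045393} \approx -3.5627 \cdot 10^{-13}$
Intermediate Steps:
$B = - \frac{1}{2454781}$ ($B = \frac{1}{-2454781} = - \frac{1}{2454781} \approx -4.0737 \cdot 10^{-7}$)
$\frac{1}{\left(-105320 + 3236600\right) \left(\left(\left(F{\left(-664,508 \right)} - 619403\right) + D\right) + B\right) + 9295241} = \frac{1}{\left(-105320 + 3236600\right) \left(\left(\left(\frac{1}{508} - 619403\right) - 276984\right) - \frac{1}{2454781}\right) + 9295241} = \frac{1}{3131280 \left(\left(\left(\frac{1}{508} - 619403\right) - 276984\right) - \frac{1}{2454781}\right) + 9295241} = \frac{1}{3131280 \left(\left(- \frac{314656723}{508} - 276984\right) - \frac{1}{2454781}\right) + 9295241} = \frac{1}{3131280 \left(- \frac{455364595}{508} - \frac{1}{2454781}\right) + 9295241} = \frac{1}{3131280 \left(- \frac{1117820355879203}{1247028748}\right) + 9295241} = \frac{1}{- \frac{875052130989357692460}{311757187} + 9295241} = \frac{1}{- \frac{875049233131171045393}{311757187}} = - \frac{311757187}{875049233131171045393}$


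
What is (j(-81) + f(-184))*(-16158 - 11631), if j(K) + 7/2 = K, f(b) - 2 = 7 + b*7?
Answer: 75780603/2 ≈ 3.7890e+7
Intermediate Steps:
f(b) = 9 + 7*b (f(b) = 2 + (7 + b*7) = 2 + (7 + 7*b) = 9 + 7*b)
j(K) = -7/2 + K
(j(-81) + f(-184))*(-16158 - 11631) = ((-7/2 - 81) + (9 + 7*(-184)))*(-16158 - 11631) = (-169/2 + (9 - 1288))*(-27789) = (-169/2 - 1279)*(-27789) = -2727/2*(-27789) = 75780603/2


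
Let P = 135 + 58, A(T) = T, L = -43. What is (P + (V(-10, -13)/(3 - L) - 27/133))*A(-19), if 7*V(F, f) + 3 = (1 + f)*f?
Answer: -1182439/322 ≈ -3672.2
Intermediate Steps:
P = 193
V(F, f) = -3/7 + f*(1 + f)/7 (V(F, f) = -3/7 + ((1 + f)*f)/7 = -3/7 + (f*(1 + f))/7 = -3/7 + f*(1 + f)/7)
(P + (V(-10, -13)/(3 - L) - 27/133))*A(-19) = (193 + ((-3/7 + (⅐)*(-13) + (⅐)*(-13)²)/(3 - 1*(-43)) - 27/133))*(-19) = (193 + ((-3/7 - 13/7 + (⅐)*169)/(3 + 43) - 27*1/133))*(-19) = (193 + ((-3/7 - 13/7 + 169/7)/46 - 27/133))*(-19) = (193 + ((153/7)*(1/46) - 27/133))*(-19) = (193 + (153/322 - 27/133))*(-19) = (193 + 1665/6118)*(-19) = (1182439/6118)*(-19) = -1182439/322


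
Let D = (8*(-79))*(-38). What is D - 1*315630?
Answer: -291614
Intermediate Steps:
D = 24016 (D = -632*(-38) = 24016)
D - 1*315630 = 24016 - 1*315630 = 24016 - 315630 = -291614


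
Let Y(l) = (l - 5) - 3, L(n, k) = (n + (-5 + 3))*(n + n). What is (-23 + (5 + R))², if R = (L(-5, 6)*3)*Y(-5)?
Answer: 7551504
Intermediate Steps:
L(n, k) = 2*n*(-2 + n) (L(n, k) = (n - 2)*(2*n) = (-2 + n)*(2*n) = 2*n*(-2 + n))
Y(l) = -8 + l (Y(l) = (-5 + l) - 3 = -8 + l)
R = -2730 (R = ((2*(-5)*(-2 - 5))*3)*(-8 - 5) = ((2*(-5)*(-7))*3)*(-13) = (70*3)*(-13) = 210*(-13) = -2730)
(-23 + (5 + R))² = (-23 + (5 - 2730))² = (-23 - 2725)² = (-2748)² = 7551504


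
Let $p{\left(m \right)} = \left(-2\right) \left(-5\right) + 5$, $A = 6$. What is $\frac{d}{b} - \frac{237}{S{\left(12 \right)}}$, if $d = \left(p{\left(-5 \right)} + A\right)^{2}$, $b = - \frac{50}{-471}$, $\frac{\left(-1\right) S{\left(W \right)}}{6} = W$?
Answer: $\frac{2494507}{600} \approx 4157.5$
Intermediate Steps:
$S{\left(W \right)} = - 6 W$
$p{\left(m \right)} = 15$ ($p{\left(m \right)} = 10 + 5 = 15$)
$b = \frac{50}{471}$ ($b = \left(-50\right) \left(- \frac{1}{471}\right) = \frac{50}{471} \approx 0.10616$)
$d = 441$ ($d = \left(15 + 6\right)^{2} = 21^{2} = 441$)
$\frac{d}{b} - \frac{237}{S{\left(12 \right)}} = \frac{441}{\frac{50}{471}} - \frac{237}{\left(-6\right) 12} = 441 \cdot \frac{471}{50} - \frac{237}{-72} = \frac{207711}{50} - - \frac{79}{24} = \frac{207711}{50} + \frac{79}{24} = \frac{2494507}{600}$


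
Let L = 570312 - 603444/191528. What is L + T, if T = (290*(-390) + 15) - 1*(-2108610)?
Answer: 122857256373/47882 ≈ 2.5658e+6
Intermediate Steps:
L = 27307528323/47882 (L = 570312 - 603444/191528 = 570312 - 1*150861/47882 = 570312 - 150861/47882 = 27307528323/47882 ≈ 5.7031e+5)
T = 1995525 (T = (-113100 + 15) + 2108610 = -113085 + 2108610 = 1995525)
L + T = 27307528323/47882 + 1995525 = 122857256373/47882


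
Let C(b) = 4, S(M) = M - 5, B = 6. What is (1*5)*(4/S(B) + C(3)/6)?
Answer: 70/3 ≈ 23.333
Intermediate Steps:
S(M) = -5 + M
(1*5)*(4/S(B) + C(3)/6) = (1*5)*(4/(-5 + 6) + 4/6) = 5*(4/1 + 4*(⅙)) = 5*(4*1 + ⅔) = 5*(4 + ⅔) = 5*(14/3) = 70/3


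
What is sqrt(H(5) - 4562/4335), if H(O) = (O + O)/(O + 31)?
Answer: I*sqrt(201470)/510 ≈ 0.88011*I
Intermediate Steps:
H(O) = 2*O/(31 + O) (H(O) = (2*O)/(31 + O) = 2*O/(31 + O))
sqrt(H(5) - 4562/4335) = sqrt(2*5/(31 + 5) - 4562/4335) = sqrt(2*5/36 - 4562*1/4335) = sqrt(2*5*(1/36) - 4562/4335) = sqrt(5/18 - 4562/4335) = sqrt(-20147/26010) = I*sqrt(201470)/510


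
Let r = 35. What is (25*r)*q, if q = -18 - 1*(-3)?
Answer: -13125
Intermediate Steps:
q = -15 (q = -18 + 3 = -15)
(25*r)*q = (25*35)*(-15) = 875*(-15) = -13125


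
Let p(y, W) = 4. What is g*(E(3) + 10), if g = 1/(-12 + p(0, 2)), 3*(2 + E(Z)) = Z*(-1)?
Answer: -7/8 ≈ -0.87500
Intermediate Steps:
E(Z) = -2 - Z/3 (E(Z) = -2 + (Z*(-1))/3 = -2 + (-Z)/3 = -2 - Z/3)
g = -⅛ (g = 1/(-12 + 4) = 1/(-8) = -⅛ ≈ -0.12500)
g*(E(3) + 10) = -((-2 - ⅓*3) + 10)/8 = -((-2 - 1) + 10)/8 = -(-3 + 10)/8 = -⅛*7 = -7/8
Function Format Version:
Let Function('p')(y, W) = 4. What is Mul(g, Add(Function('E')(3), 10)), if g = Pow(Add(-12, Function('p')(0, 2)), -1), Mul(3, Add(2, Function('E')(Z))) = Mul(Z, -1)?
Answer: Rational(-7, 8) ≈ -0.87500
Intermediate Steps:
Function('E')(Z) = Add(-2, Mul(Rational(-1, 3), Z)) (Function('E')(Z) = Add(-2, Mul(Rational(1, 3), Mul(Z, -1))) = Add(-2, Mul(Rational(1, 3), Mul(-1, Z))) = Add(-2, Mul(Rational(-1, 3), Z)))
g = Rational(-1, 8) (g = Pow(Add(-12, 4), -1) = Pow(-8, -1) = Rational(-1, 8) ≈ -0.12500)
Mul(g, Add(Function('E')(3), 10)) = Mul(Rational(-1, 8), Add(Add(-2, Mul(Rational(-1, 3), 3)), 10)) = Mul(Rational(-1, 8), Add(Add(-2, -1), 10)) = Mul(Rational(-1, 8), Add(-3, 10)) = Mul(Rational(-1, 8), 7) = Rational(-7, 8)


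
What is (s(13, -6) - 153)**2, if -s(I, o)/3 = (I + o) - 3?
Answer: 27225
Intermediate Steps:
s(I, o) = 9 - 3*I - 3*o (s(I, o) = -3*((I + o) - 3) = -3*(-3 + I + o) = 9 - 3*I - 3*o)
(s(13, -6) - 153)**2 = ((9 - 3*13 - 3*(-6)) - 153)**2 = ((9 - 39 + 18) - 153)**2 = (-12 - 153)**2 = (-165)**2 = 27225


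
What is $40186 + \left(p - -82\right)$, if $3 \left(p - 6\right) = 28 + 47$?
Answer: $40299$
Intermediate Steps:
$p = 31$ ($p = 6 + \frac{28 + 47}{3} = 6 + \frac{1}{3} \cdot 75 = 6 + 25 = 31$)
$40186 + \left(p - -82\right) = 40186 + \left(31 - -82\right) = 40186 + \left(31 + 82\right) = 40186 + 113 = 40299$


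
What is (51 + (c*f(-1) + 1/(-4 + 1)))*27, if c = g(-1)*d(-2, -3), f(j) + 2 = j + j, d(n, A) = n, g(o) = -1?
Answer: 1152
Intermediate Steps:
f(j) = -2 + 2*j (f(j) = -2 + (j + j) = -2 + 2*j)
c = 2 (c = -1*(-2) = 2)
(51 + (c*f(-1) + 1/(-4 + 1)))*27 = (51 + (2*(-2 + 2*(-1)) + 1/(-4 + 1)))*27 = (51 + (2*(-2 - 2) + 1/(-3)))*27 = (51 + (2*(-4) - 1/3))*27 = (51 + (-8 - 1/3))*27 = (51 - 25/3)*27 = (128/3)*27 = 1152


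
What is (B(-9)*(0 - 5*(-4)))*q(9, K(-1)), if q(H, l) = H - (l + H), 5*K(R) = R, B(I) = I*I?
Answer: 324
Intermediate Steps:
B(I) = I²
K(R) = R/5
q(H, l) = -l (q(H, l) = H - (H + l) = H + (-H - l) = -l)
(B(-9)*(0 - 5*(-4)))*q(9, K(-1)) = ((-9)²*(0 - 5*(-4)))*(-(-1)/5) = (81*(0 + 20))*(-1*(-⅕)) = (81*20)*(⅕) = 1620*(⅕) = 324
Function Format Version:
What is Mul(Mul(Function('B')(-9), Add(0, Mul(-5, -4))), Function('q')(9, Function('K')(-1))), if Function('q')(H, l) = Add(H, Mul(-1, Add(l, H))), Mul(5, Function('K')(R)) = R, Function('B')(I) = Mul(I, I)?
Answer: 324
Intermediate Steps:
Function('B')(I) = Pow(I, 2)
Function('K')(R) = Mul(Rational(1, 5), R)
Function('q')(H, l) = Mul(-1, l) (Function('q')(H, l) = Add(H, Mul(-1, Add(H, l))) = Add(H, Add(Mul(-1, H), Mul(-1, l))) = Mul(-1, l))
Mul(Mul(Function('B')(-9), Add(0, Mul(-5, -4))), Function('q')(9, Function('K')(-1))) = Mul(Mul(Pow(-9, 2), Add(0, Mul(-5, -4))), Mul(-1, Mul(Rational(1, 5), -1))) = Mul(Mul(81, Add(0, 20)), Mul(-1, Rational(-1, 5))) = Mul(Mul(81, 20), Rational(1, 5)) = Mul(1620, Rational(1, 5)) = 324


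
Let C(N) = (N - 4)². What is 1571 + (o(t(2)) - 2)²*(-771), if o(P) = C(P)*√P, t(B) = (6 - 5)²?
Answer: -36208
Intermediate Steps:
C(N) = (-4 + N)²
t(B) = 1 (t(B) = 1² = 1)
o(P) = √P*(-4 + P)² (o(P) = (-4 + P)²*√P = √P*(-4 + P)²)
1571 + (o(t(2)) - 2)²*(-771) = 1571 + (√1*(-4 + 1)² - 2)²*(-771) = 1571 + (1*(-3)² - 2)²*(-771) = 1571 + (1*9 - 2)²*(-771) = 1571 + (9 - 2)²*(-771) = 1571 + 7²*(-771) = 1571 + 49*(-771) = 1571 - 37779 = -36208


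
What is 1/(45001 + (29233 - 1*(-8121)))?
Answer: 1/82355 ≈ 1.2143e-5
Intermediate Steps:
1/(45001 + (29233 - 1*(-8121))) = 1/(45001 + (29233 + 8121)) = 1/(45001 + 37354) = 1/82355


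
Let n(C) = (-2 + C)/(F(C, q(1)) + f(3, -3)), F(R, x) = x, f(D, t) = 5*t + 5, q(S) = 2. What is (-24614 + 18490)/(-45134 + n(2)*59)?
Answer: 3062/22567 ≈ 0.13568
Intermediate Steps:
f(D, t) = 5 + 5*t
n(C) = ¼ - C/8 (n(C) = (-2 + C)/(2 + (5 + 5*(-3))) = (-2 + C)/(2 + (5 - 15)) = (-2 + C)/(2 - 10) = (-2 + C)/(-8) = (-2 + C)*(-⅛) = ¼ - C/8)
(-24614 + 18490)/(-45134 + n(2)*59) = (-24614 + 18490)/(-45134 + (¼ - ⅛*2)*59) = -6124/(-45134 + (¼ - ¼)*59) = -6124/(-45134 + 0*59) = -6124/(-45134 + 0) = -6124/(-45134) = -6124*(-1/45134) = 3062/22567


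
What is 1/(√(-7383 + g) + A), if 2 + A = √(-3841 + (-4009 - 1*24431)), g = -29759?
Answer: 1/(-2 + I*√32281 + 7*I*√758) ≈ -1.442e-5 - 0.0026853*I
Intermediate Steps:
A = -2 + I*√32281 (A = -2 + √(-3841 + (-4009 - 1*24431)) = -2 + √(-3841 + (-4009 - 24431)) = -2 + √(-3841 - 28440) = -2 + √(-32281) = -2 + I*√32281 ≈ -2.0 + 179.67*I)
1/(√(-7383 + g) + A) = 1/(√(-7383 - 29759) + (-2 + I*√32281)) = 1/(√(-37142) + (-2 + I*√32281)) = 1/(7*I*√758 + (-2 + I*√32281)) = 1/(-2 + I*√32281 + 7*I*√758)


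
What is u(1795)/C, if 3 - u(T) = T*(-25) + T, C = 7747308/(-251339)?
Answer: -1203159793/860812 ≈ -1397.7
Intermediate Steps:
C = -7747308/251339 (C = 7747308*(-1/251339) = -7747308/251339 ≈ -30.824)
u(T) = 3 + 24*T (u(T) = 3 - (T*(-25) + T) = 3 - (-25*T + T) = 3 - (-24)*T = 3 + 24*T)
u(1795)/C = (3 + 24*1795)/(-7747308/251339) = (3 + 43080)*(-251339/7747308) = 43083*(-251339/7747308) = -1203159793/860812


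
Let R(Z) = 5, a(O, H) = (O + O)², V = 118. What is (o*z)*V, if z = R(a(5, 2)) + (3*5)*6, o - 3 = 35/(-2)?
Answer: -162545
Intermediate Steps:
a(O, H) = 4*O² (a(O, H) = (2*O)² = 4*O²)
o = -29/2 (o = 3 + 35/(-2) = 3 + 35*(-½) = 3 - 35/2 = -29/2 ≈ -14.500)
z = 95 (z = 5 + (3*5)*6 = 5 + 15*6 = 5 + 90 = 95)
(o*z)*V = -29/2*95*118 = -2755/2*118 = -162545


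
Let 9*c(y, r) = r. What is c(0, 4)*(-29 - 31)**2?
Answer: 1600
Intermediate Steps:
c(y, r) = r/9
c(0, 4)*(-29 - 31)**2 = ((1/9)*4)*(-29 - 31)**2 = (4/9)*(-60)**2 = (4/9)*3600 = 1600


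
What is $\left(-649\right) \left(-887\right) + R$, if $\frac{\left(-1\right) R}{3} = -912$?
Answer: $578399$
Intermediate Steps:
$R = 2736$ ($R = \left(-3\right) \left(-912\right) = 2736$)
$\left(-649\right) \left(-887\right) + R = \left(-649\right) \left(-887\right) + 2736 = 575663 + 2736 = 578399$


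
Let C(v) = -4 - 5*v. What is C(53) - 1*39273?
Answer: -39542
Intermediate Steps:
C(53) - 1*39273 = (-4 - 5*53) - 1*39273 = (-4 - 265) - 39273 = -269 - 39273 = -39542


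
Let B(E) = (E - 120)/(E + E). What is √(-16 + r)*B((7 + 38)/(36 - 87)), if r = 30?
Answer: 137*√14/2 ≈ 256.30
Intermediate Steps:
B(E) = (-120 + E)/(2*E) (B(E) = (-120 + E)/((2*E)) = (-120 + E)*(1/(2*E)) = (-120 + E)/(2*E))
√(-16 + r)*B((7 + 38)/(36 - 87)) = √(-16 + 30)*((-120 + (7 + 38)/(36 - 87))/(2*(((7 + 38)/(36 - 87))))) = √14*((-120 + 45/(-51))/(2*((45/(-51))))) = √14*((-120 + 45*(-1/51))/(2*((45*(-1/51))))) = √14*((-120 - 15/17)/(2*(-15/17))) = √14*((½)*(-17/15)*(-2055/17)) = √14*(137/2) = 137*√14/2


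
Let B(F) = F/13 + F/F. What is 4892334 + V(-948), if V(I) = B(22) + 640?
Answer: 63608697/13 ≈ 4.8930e+6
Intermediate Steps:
B(F) = 1 + F/13 (B(F) = F*(1/13) + 1 = F/13 + 1 = 1 + F/13)
V(I) = 8355/13 (V(I) = (1 + (1/13)*22) + 640 = (1 + 22/13) + 640 = 35/13 + 640 = 8355/13)
4892334 + V(-948) = 4892334 + 8355/13 = 63608697/13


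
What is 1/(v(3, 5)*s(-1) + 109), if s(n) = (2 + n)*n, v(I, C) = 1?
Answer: 1/108 ≈ 0.0092593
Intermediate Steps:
s(n) = n*(2 + n)
1/(v(3, 5)*s(-1) + 109) = 1/(1*(-(2 - 1)) + 109) = 1/(1*(-1*1) + 109) = 1/(1*(-1) + 109) = 1/(-1 + 109) = 1/108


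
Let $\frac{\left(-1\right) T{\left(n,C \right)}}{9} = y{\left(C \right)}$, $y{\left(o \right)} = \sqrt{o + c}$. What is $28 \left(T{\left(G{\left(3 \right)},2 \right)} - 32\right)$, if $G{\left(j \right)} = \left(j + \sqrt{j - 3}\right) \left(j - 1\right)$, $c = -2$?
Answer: $-896$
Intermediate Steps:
$G{\left(j \right)} = \left(-1 + j\right) \left(j + \sqrt{-3 + j}\right)$ ($G{\left(j \right)} = \left(j + \sqrt{-3 + j}\right) \left(-1 + j\right) = \left(-1 + j\right) \left(j + \sqrt{-3 + j}\right)$)
$y{\left(o \right)} = \sqrt{-2 + o}$ ($y{\left(o \right)} = \sqrt{o - 2} = \sqrt{-2 + o}$)
$T{\left(n,C \right)} = - 9 \sqrt{-2 + C}$
$28 \left(T{\left(G{\left(3 \right)},2 \right)} - 32\right) = 28 \left(- 9 \sqrt{-2 + 2} - 32\right) = 28 \left(- 9 \sqrt{0} - 32\right) = 28 \left(\left(-9\right) 0 - 32\right) = 28 \left(0 - 32\right) = 28 \left(-32\right) = -896$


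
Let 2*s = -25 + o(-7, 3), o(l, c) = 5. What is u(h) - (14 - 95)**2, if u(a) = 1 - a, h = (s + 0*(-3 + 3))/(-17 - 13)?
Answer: -19681/3 ≈ -6560.3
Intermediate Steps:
s = -10 (s = (-25 + 5)/2 = (1/2)*(-20) = -10)
h = 1/3 (h = (-10 + 0*(-3 + 3))/(-17 - 13) = (-10 + 0*0)/(-30) = (-10 + 0)*(-1/30) = -10*(-1/30) = 1/3 ≈ 0.33333)
u(h) - (14 - 95)**2 = (1 - 1*1/3) - (14 - 95)**2 = (1 - 1/3) - 1*(-81)**2 = 2/3 - 1*6561 = 2/3 - 6561 = -19681/3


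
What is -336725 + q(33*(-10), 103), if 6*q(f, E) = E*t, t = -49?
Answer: -2025397/6 ≈ -3.3757e+5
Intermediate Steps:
q(f, E) = -49*E/6 (q(f, E) = (E*(-49))/6 = (-49*E)/6 = -49*E/6)
-336725 + q(33*(-10), 103) = -336725 - 49/6*103 = -336725 - 5047/6 = -2025397/6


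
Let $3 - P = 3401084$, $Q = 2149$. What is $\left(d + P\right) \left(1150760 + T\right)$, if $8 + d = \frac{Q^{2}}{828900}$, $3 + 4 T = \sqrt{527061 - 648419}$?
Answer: $- \frac{42269344726205509}{10800} - \frac{9182925257 i \sqrt{121358}}{10800} \approx -3.9138 \cdot 10^{12} - 2.962 \cdot 10^{8} i$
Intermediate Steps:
$P = -3401081$ ($P = 3 - 3401084 = -3401081$)
$T = - \frac{3}{4} + \frac{i \sqrt{121358}}{4}$ ($T = - \frac{3}{4} + \frac{\sqrt{527061 - 648419}}{4} = - \frac{3}{4} + \frac{\sqrt{-121358}}{4} = - \frac{3}{4} + \frac{i \sqrt{121358}}{4} \approx -0.75 + 87.091 i$)
$d = - \frac{6557}{2700}$ ($d = -8 + \frac{2149^{2}}{828900} = -8 + 4618201 \cdot \frac{1}{828900} = -8 + \frac{15043}{2700} = - \frac{6557}{2700} \approx -2.4285$)
$\left(d + P\right) \left(1150760 + T\right) = \left(- \frac{6557}{2700} - 3401081\right) \left(1150760 - \left(\frac{3}{4} - \frac{i \sqrt{121358}}{4}\right)\right) = - \frac{9182925257 \left(\frac{4603037}{4} + \frac{i \sqrt{121358}}{4}\right)}{2700} = - \frac{42269344726205509}{10800} - \frac{9182925257 i \sqrt{121358}}{10800}$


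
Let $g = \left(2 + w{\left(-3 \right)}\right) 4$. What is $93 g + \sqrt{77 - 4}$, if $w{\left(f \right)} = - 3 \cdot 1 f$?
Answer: $4092 + \sqrt{73} \approx 4100.5$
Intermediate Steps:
$w{\left(f \right)} = - 3 f$
$g = 44$ ($g = \left(2 - -9\right) 4 = \left(2 + 9\right) 4 = 11 \cdot 4 = 44$)
$93 g + \sqrt{77 - 4} = 93 \cdot 44 + \sqrt{77 - 4} = 4092 + \sqrt{73}$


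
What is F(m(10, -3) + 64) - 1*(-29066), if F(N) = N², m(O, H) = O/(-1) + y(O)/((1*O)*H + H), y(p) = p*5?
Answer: 34652698/1089 ≈ 31821.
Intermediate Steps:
y(p) = 5*p
m(O, H) = -O + 5*O/(H + H*O) (m(O, H) = O/(-1) + (5*O)/((1*O)*H + H) = O*(-1) + (5*O)/(O*H + H) = -O + (5*O)/(H*O + H) = -O + (5*O)/(H + H*O) = -O + 5*O/(H + H*O))
F(m(10, -3) + 64) - 1*(-29066) = (10*(5 - 1*(-3) - 1*(-3)*10)/(-3*(1 + 10)) + 64)² - 1*(-29066) = (10*(-⅓)*(5 + 3 + 30)/11 + 64)² + 29066 = (10*(-⅓)*(1/11)*38 + 64)² + 29066 = (-380/33 + 64)² + 29066 = (1732/33)² + 29066 = 2999824/1089 + 29066 = 34652698/1089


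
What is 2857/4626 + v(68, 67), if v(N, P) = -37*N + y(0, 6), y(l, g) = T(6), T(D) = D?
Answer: -11608403/4626 ≈ -2509.4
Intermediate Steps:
y(l, g) = 6
v(N, P) = 6 - 37*N (v(N, P) = -37*N + 6 = 6 - 37*N)
2857/4626 + v(68, 67) = 2857/4626 + (6 - 37*68) = 2857*(1/4626) + (6 - 2516) = 2857/4626 - 2510 = -11608403/4626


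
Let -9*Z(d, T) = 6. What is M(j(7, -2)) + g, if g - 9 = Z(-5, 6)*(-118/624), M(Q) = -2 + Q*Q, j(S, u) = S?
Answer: 26267/468 ≈ 56.126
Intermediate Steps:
Z(d, T) = -2/3 (Z(d, T) = -1/9*6 = -2/3)
M(Q) = -2 + Q**2
g = 4271/468 (g = 9 - (-236)/(3*624) = 9 - 2/3*(-59/312) = 9 + 59/468 = 4271/468 ≈ 9.1261)
M(j(7, -2)) + g = (-2 + 7**2) + 4271/468 = (-2 + 49) + 4271/468 = 47 + 4271/468 = 26267/468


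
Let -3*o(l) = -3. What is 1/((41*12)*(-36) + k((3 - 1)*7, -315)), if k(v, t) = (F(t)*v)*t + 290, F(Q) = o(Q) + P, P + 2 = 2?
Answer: -1/21832 ≈ -4.5804e-5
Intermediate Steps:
o(l) = 1 (o(l) = -1/3*(-3) = 1)
P = 0 (P = -2 + 2 = 0)
F(Q) = 1 (F(Q) = 1 + 0 = 1)
k(v, t) = 290 + t*v (k(v, t) = (1*v)*t + 290 = v*t + 290 = t*v + 290 = 290 + t*v)
1/((41*12)*(-36) + k((3 - 1)*7, -315)) = 1/((41*12)*(-36) + (290 - 315*(3 - 1)*7)) = 1/(492*(-36) + (290 - 630*7)) = 1/(-17712 + (290 - 315*14)) = 1/(-17712 + (290 - 4410)) = 1/(-17712 - 4120) = 1/(-21832) = -1/21832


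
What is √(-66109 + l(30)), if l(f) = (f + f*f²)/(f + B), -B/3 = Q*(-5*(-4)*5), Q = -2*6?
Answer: 4*I*√499893/11 ≈ 257.1*I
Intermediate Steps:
Q = -12
B = 3600 (B = -(-36)*-5*(-4)*5 = -(-36)*20*5 = -(-36)*100 = -3*(-1200) = 3600)
l(f) = (f + f³)/(3600 + f) (l(f) = (f + f*f²)/(f + 3600) = (f + f³)/(3600 + f))
√(-66109 + l(30)) = √(-66109 + (30 + 30³)/(3600 + 30)) = √(-66109 + (30 + 27000)/3630) = √(-66109 + (1/3630)*27030) = √(-66109 + 901/121) = √(-7998288/121) = 4*I*√499893/11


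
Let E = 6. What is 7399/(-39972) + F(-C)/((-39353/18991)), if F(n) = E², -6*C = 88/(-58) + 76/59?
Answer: -27619069919/1573018116 ≈ -17.558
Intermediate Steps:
C = 196/5133 (C = -(88/(-58) + 76/59)/6 = -(88*(-1/58) + 76*(1/59))/6 = -(-44/29 + 76/59)/6 = -⅙*(-392/1711) = 196/5133 ≈ 0.038184)
F(n) = 36 (F(n) = 6² = 36)
7399/(-39972) + F(-C)/((-39353/18991)) = 7399/(-39972) + 36/((-39353/18991)) = 7399*(-1/39972) + 36/((-39353*1/18991)) = -7399/39972 + 36/(-39353/18991) = -7399/39972 + 36*(-18991/39353) = -7399/39972 - 683676/39353 = -27619069919/1573018116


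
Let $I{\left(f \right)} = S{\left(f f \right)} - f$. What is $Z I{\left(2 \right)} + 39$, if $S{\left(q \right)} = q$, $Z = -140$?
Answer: $-241$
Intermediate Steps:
$I{\left(f \right)} = f^{2} - f$ ($I{\left(f \right)} = f f - f = f^{2} - f$)
$Z I{\left(2 \right)} + 39 = - 140 \cdot 2 \left(-1 + 2\right) + 39 = - 140 \cdot 2 \cdot 1 + 39 = \left(-140\right) 2 + 39 = -280 + 39 = -241$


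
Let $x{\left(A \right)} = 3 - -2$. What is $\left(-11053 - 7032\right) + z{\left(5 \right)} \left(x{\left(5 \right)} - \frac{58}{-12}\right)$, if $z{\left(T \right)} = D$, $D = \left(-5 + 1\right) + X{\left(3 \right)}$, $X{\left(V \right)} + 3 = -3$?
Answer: $- \frac{54550}{3} \approx -18183.0$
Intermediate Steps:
$X{\left(V \right)} = -6$ ($X{\left(V \right)} = -3 - 3 = -6$)
$x{\left(A \right)} = 5$ ($x{\left(A \right)} = 3 + 2 = 5$)
$D = -10$ ($D = \left(-5 + 1\right) - 6 = -4 - 6 = -10$)
$z{\left(T \right)} = -10$
$\left(-11053 - 7032\right) + z{\left(5 \right)} \left(x{\left(5 \right)} - \frac{58}{-12}\right) = \left(-11053 - 7032\right) - 10 \left(5 - \frac{58}{-12}\right) = -18085 - 10 \left(5 - - \frac{29}{6}\right) = -18085 - 10 \left(5 + \frac{29}{6}\right) = -18085 - \frac{295}{3} = - \frac{54550}{3}$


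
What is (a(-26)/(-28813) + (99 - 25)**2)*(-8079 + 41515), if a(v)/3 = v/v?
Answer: 5275531578460/28813 ≈ 1.8310e+8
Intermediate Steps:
a(v) = 3 (a(v) = 3*(v/v) = 3*1 = 3)
(a(-26)/(-28813) + (99 - 25)**2)*(-8079 + 41515) = (3/(-28813) + (99 - 25)**2)*(-8079 + 41515) = (3*(-1/28813) + 74**2)*33436 = (-3/28813 + 5476)*33436 = (157779985/28813)*33436 = 5275531578460/28813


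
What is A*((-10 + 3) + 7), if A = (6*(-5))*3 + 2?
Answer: 0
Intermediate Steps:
A = -88 (A = -30*3 + 2 = -90 + 2 = -88)
A*((-10 + 3) + 7) = -88*((-10 + 3) + 7) = -88*(-7 + 7) = -88*0 = 0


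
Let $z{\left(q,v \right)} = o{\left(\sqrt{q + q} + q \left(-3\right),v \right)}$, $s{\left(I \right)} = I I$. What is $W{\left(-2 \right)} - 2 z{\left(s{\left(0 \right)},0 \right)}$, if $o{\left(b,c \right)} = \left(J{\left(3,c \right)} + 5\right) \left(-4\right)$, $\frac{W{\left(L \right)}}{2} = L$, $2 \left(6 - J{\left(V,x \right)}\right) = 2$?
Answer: $76$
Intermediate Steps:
$J{\left(V,x \right)} = 5$ ($J{\left(V,x \right)} = 6 - 1 = 5$)
$W{\left(L \right)} = 2 L$
$s{\left(I \right)} = I^{2}$
$o{\left(b,c \right)} = -40$ ($o{\left(b,c \right)} = \left(5 + 5\right) \left(-4\right) = 10 \left(-4\right) = -40$)
$z{\left(q,v \right)} = -40$
$W{\left(-2 \right)} - 2 z{\left(s{\left(0 \right)},0 \right)} = 2 \left(-2\right) - -80 = -4 + 80 = 76$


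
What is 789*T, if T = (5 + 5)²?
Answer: 78900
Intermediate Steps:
T = 100 (T = 10² = 100)
789*T = 789*100 = 78900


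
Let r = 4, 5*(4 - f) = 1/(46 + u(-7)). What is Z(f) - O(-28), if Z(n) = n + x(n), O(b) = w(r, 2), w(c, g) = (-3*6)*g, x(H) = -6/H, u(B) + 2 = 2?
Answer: 8136481/211370 ≈ 38.494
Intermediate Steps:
u(B) = 0 (u(B) = -2 + 2 = 0)
f = 919/230 (f = 4 - 1/(5*(46 + 0)) = 4 - 1/5/46 = 4 - 1/5*1/46 = 4 - 1/230 = 919/230 ≈ 3.9957)
w(c, g) = -18*g
O(b) = -36 (O(b) = -18*2 = -36)
Z(n) = n - 6/n
Z(f) - O(-28) = (919/230 - 6/919/230) - 1*(-36) = (919/230 - 6*230/919) + 36 = (919/230 - 1380/919) + 36 = 527161/211370 + 36 = 8136481/211370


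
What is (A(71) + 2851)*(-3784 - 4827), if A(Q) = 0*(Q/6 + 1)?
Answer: -24549961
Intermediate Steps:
A(Q) = 0 (A(Q) = 0*(Q*(1/6) + 1) = 0*(Q/6 + 1) = 0*(1 + Q/6) = 0)
(A(71) + 2851)*(-3784 - 4827) = (0 + 2851)*(-3784 - 4827) = 2851*(-8611) = -24549961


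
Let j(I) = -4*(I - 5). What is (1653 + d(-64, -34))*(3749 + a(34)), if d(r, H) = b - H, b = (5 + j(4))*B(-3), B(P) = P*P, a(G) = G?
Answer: 6688344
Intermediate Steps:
j(I) = 20 - 4*I (j(I) = -4*(-5 + I) = 20 - 4*I)
B(P) = P²
b = 81 (b = (5 + (20 - 4*4))*(-3)² = (5 + (20 - 16))*9 = (5 + 4)*9 = 9*9 = 81)
d(r, H) = 81 - H
(1653 + d(-64, -34))*(3749 + a(34)) = (1653 + (81 - 1*(-34)))*(3749 + 34) = (1653 + (81 + 34))*3783 = (1653 + 115)*3783 = 1768*3783 = 6688344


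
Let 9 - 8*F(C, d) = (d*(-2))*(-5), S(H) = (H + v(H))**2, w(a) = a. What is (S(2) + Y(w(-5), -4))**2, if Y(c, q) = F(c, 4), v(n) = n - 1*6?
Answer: 1/64 ≈ 0.015625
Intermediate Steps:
v(n) = -6 + n (v(n) = n - 6 = -6 + n)
S(H) = (-6 + 2*H)**2 (S(H) = (H + (-6 + H))**2 = (-6 + 2*H)**2)
F(C, d) = 9/8 - 5*d/4 (F(C, d) = 9/8 - d*(-2)*(-5)/8 = 9/8 - (-2*d)*(-5)/8 = 9/8 - 5*d/4)
Y(c, q) = -31/8 (Y(c, q) = 9/8 - 5/4*4 = 9/8 - 5 = -31/8)
(S(2) + Y(w(-5), -4))**2 = (4*(-3 + 2)**2 - 31/8)**2 = (4*(-1)**2 - 31/8)**2 = (4*1 - 31/8)**2 = (4 - 31/8)**2 = (1/8)**2 = 1/64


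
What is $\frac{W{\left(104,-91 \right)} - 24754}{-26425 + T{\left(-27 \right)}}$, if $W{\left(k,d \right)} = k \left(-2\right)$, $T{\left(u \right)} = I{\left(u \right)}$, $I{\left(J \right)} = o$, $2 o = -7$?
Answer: $\frac{7132}{7551} \approx 0.94451$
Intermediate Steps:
$o = - \frac{7}{2}$ ($o = \frac{1}{2} \left(-7\right) = - \frac{7}{2} \approx -3.5$)
$I{\left(J \right)} = - \frac{7}{2}$
$T{\left(u \right)} = - \frac{7}{2}$
$W{\left(k,d \right)} = - 2 k$
$\frac{W{\left(104,-91 \right)} - 24754}{-26425 + T{\left(-27 \right)}} = \frac{\left(-2\right) 104 - 24754}{-26425 - \frac{7}{2}} = \frac{-208 - 24754}{- \frac{52857}{2}} = \left(-24962\right) \left(- \frac{2}{52857}\right) = \frac{7132}{7551}$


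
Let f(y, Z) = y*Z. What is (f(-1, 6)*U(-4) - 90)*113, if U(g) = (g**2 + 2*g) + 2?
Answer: -16950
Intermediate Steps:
f(y, Z) = Z*y
U(g) = 2 + g**2 + 2*g
(f(-1, 6)*U(-4) - 90)*113 = ((6*(-1))*(2 + (-4)**2 + 2*(-4)) - 90)*113 = (-6*(2 + 16 - 8) - 90)*113 = (-6*10 - 90)*113 = (-60 - 90)*113 = -150*113 = -16950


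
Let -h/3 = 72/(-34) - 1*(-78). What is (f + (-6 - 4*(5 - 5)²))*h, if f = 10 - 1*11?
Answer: 27090/17 ≈ 1593.5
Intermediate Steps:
f = -1 (f = 10 - 11 = -1)
h = -3870/17 (h = -3*(72/(-34) - 1*(-78)) = -3*(72*(-1/34) + 78) = -3*(-36/17 + 78) = -3*1290/17 = -3870/17 ≈ -227.65)
(f + (-6 - 4*(5 - 5)²))*h = (-1 + (-6 - 4*(5 - 5)²))*(-3870/17) = (-1 + (-6 - 4*0²))*(-3870/17) = (-1 + (-6 - 4*0))*(-3870/17) = (-1 + (-6 + 0))*(-3870/17) = (-1 - 6)*(-3870/17) = -7*(-3870/17) = 27090/17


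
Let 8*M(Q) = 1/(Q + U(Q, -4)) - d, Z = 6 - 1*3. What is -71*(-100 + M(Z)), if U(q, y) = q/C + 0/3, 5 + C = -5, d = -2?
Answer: 191132/27 ≈ 7079.0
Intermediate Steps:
C = -10 (C = -5 - 5 = -10)
Z = 3 (Z = 6 - 3 = 3)
U(q, y) = -q/10 (U(q, y) = q/(-10) + 0/3 = q*(-1/10) + 0*(1/3) = -q/10 + 0 = -q/10)
M(Q) = 1/4 + 5/(36*Q) (M(Q) = (1/(Q - Q/10) - 1*(-2))/8 = (1/(9*Q/10) + 2)/8 = (10/(9*Q) + 2)/8 = (2 + 10/(9*Q))/8 = 1/4 + 5/(36*Q))
-71*(-100 + M(Z)) = -71*(-100 + (1/36)*(5 + 9*3)/3) = -71*(-100 + (1/36)*(1/3)*(5 + 27)) = -71*(-100 + (1/36)*(1/3)*32) = -71*(-100 + 8/27) = -71*(-2692/27) = 191132/27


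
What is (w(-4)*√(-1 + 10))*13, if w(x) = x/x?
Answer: 39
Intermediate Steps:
w(x) = 1
(w(-4)*√(-1 + 10))*13 = (1*√(-1 + 10))*13 = (1*√9)*13 = (1*3)*13 = 3*13 = 39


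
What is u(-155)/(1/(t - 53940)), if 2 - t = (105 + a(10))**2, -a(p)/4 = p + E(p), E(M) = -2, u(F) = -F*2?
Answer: -18372770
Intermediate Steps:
u(F) = -2*F
a(p) = 8 - 4*p (a(p) = -4*(p - 2) = -4*(-2 + p) = 8 - 4*p)
t = -5327 (t = 2 - (105 + (8 - 4*10))**2 = 2 - (105 + (8 - 40))**2 = 2 - (105 - 32)**2 = 2 - 1*73**2 = 2 - 1*5329 = 2 - 5329 = -5327)
u(-155)/(1/(t - 53940)) = (-2*(-155))/(1/(-5327 - 53940)) = 310/(1/(-59267)) = 310/(-1/59267) = 310*(-59267) = -18372770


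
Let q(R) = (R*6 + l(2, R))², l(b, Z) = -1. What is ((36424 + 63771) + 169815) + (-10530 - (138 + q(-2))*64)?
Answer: 239832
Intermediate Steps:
q(R) = (-1 + 6*R)² (q(R) = (R*6 - 1)² = (6*R - 1)² = (-1 + 6*R)²)
((36424 + 63771) + 169815) + (-10530 - (138 + q(-2))*64) = ((36424 + 63771) + 169815) + (-10530 - (138 + (-1 + 6*(-2))²)*64) = (100195 + 169815) + (-10530 - (138 + (-1 - 12)²)*64) = 270010 + (-10530 - (138 + (-13)²)*64) = 270010 + (-10530 - (138 + 169)*64) = 270010 + (-10530 - 307*64) = 270010 + (-10530 - 1*19648) = 270010 + (-10530 - 19648) = 270010 - 30178 = 239832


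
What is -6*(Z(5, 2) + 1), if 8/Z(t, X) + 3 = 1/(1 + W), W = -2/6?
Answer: 26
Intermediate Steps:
W = -⅓ (W = -2*⅙ = -⅓ ≈ -0.33333)
Z(t, X) = -16/3 (Z(t, X) = 8/(-3 + 1/(1 - ⅓)) = 8/(-3 + 1/(⅔)) = 8/(-3 + 3/2) = 8/(-3/2) = 8*(-⅔) = -16/3)
-6*(Z(5, 2) + 1) = -6*(-16/3 + 1) = -6*(-13/3) = 26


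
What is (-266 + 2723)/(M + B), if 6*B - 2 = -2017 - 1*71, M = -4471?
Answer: -567/1112 ≈ -0.50989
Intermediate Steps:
B = -1043/3 (B = 1/3 + (-2017 - 1*71)/6 = 1/3 + (-2017 - 71)/6 = 1/3 + (1/6)*(-2088) = 1/3 - 348 = -1043/3 ≈ -347.67)
(-266 + 2723)/(M + B) = (-266 + 2723)/(-4471 - 1043/3) = 2457/(-14456/3) = 2457*(-3/14456) = -567/1112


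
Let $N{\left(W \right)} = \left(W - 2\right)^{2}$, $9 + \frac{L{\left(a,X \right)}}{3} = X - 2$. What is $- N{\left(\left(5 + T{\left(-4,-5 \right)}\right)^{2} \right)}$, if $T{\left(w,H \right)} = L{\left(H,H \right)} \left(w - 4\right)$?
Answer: $-22897439761$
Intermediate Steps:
$L{\left(a,X \right)} = -33 + 3 X$ ($L{\left(a,X \right)} = -27 + 3 \left(X - 2\right) = -27 + 3 \left(-2 + X\right) = -27 + \left(-6 + 3 X\right) = -33 + 3 X$)
$T{\left(w,H \right)} = \left(-33 + 3 H\right) \left(-4 + w\right)$ ($T{\left(w,H \right)} = \left(-33 + 3 H\right) \left(w - 4\right) = \left(-33 + 3 H\right) \left(-4 + w\right)$)
$N{\left(W \right)} = \left(-2 + W\right)^{2}$
$- N{\left(\left(5 + T{\left(-4,-5 \right)}\right)^{2} \right)} = - \left(-2 + \left(5 + 3 \left(-11 - 5\right) \left(-4 - 4\right)\right)^{2}\right)^{2} = - \left(-2 + \left(5 + 3 \left(-16\right) \left(-8\right)\right)^{2}\right)^{2} = - \left(-2 + \left(5 + 384\right)^{2}\right)^{2} = - \left(-2 + 389^{2}\right)^{2} = - \left(-2 + 151321\right)^{2} = - 151319^{2} = \left(-1\right) 22897439761 = -22897439761$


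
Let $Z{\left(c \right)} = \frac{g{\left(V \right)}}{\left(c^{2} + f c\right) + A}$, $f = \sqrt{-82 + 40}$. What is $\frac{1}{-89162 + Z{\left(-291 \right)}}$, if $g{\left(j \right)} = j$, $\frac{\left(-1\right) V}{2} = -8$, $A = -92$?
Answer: $- \frac{319148937394151}{28455957495600296246} - \frac{1164 i \sqrt{42}}{14227978747800148123} \approx -1.1216 \cdot 10^{-5} - 5.3019 \cdot 10^{-16} i$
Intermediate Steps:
$f = i \sqrt{42}$ ($f = \sqrt{-42} = i \sqrt{42} \approx 6.4807 i$)
$V = 16$ ($V = \left(-2\right) \left(-8\right) = 16$)
$Z{\left(c \right)} = \frac{16}{-92 + c^{2} + i c \sqrt{42}}$ ($Z{\left(c \right)} = \frac{16}{\left(c^{2} + i \sqrt{42} c\right) - 92} = \frac{16}{\left(c^{2} + i c \sqrt{42}\right) - 92} = \frac{16}{-92 + c^{2} + i c \sqrt{42}}$)
$\frac{1}{-89162 + Z{\left(-291 \right)}} = \frac{1}{-89162 + \frac{16}{-92 + \left(-291\right)^{2} + i \left(-291\right) \sqrt{42}}} = \frac{1}{-89162 + \frac{16}{-92 + 84681 - 291 i \sqrt{42}}} = \frac{1}{-89162 + \frac{16}{84589 - 291 i \sqrt{42}}}$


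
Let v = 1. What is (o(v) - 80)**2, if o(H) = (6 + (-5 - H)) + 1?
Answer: 6241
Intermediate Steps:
o(H) = 2 - H (o(H) = (1 - H) + 1 = 2 - H)
(o(v) - 80)**2 = ((2 - 1*1) - 80)**2 = ((2 - 1) - 80)**2 = (1 - 80)**2 = (-79)**2 = 6241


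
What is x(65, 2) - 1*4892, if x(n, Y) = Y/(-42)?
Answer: -102733/21 ≈ -4892.0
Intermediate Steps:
x(n, Y) = -Y/42 (x(n, Y) = Y*(-1/42) = -Y/42)
x(65, 2) - 1*4892 = -1/42*2 - 1*4892 = -1/21 - 4892 = -102733/21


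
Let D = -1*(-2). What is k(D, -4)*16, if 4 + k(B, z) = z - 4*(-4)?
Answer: 128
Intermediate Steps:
D = 2
k(B, z) = 12 + z (k(B, z) = -4 + (z - 4*(-4)) = -4 + (z - 1*(-16)) = -4 + (z + 16) = -4 + (16 + z) = 12 + z)
k(D, -4)*16 = (12 - 4)*16 = 8*16 = 128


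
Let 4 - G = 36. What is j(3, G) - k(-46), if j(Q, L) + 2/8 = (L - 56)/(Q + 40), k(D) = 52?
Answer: -9339/172 ≈ -54.297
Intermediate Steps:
G = -32 (G = 4 - 1*36 = 4 - 36 = -32)
j(Q, L) = -¼ + (-56 + L)/(40 + Q) (j(Q, L) = -¼ + (L - 56)/(Q + 40) = -¼ + (-56 + L)/(40 + Q))
j(3, G) - k(-46) = (-66 - 32 - ¼*3)/(40 + 3) - 1*52 = (-66 - 32 - ¾)/43 - 52 = (1/43)*(-395/4) - 52 = -395/172 - 52 = -9339/172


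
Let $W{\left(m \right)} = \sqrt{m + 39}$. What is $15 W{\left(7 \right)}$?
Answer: $15 \sqrt{46} \approx 101.73$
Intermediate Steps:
$W{\left(m \right)} = \sqrt{39 + m}$
$15 W{\left(7 \right)} = 15 \sqrt{39 + 7} = 15 \sqrt{46}$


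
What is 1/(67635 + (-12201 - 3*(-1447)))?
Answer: 1/59775 ≈ 1.6729e-5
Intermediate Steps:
1/(67635 + (-12201 - 3*(-1447))) = 1/(67635 + (-12201 + 4341)) = 1/(67635 - 7860) = 1/59775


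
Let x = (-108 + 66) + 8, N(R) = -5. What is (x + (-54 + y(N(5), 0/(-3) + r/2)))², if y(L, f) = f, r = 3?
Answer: 29929/4 ≈ 7482.3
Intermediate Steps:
x = -34 (x = -42 + 8 = -34)
(x + (-54 + y(N(5), 0/(-3) + r/2)))² = (-34 + (-54 + (0/(-3) + 3/2)))² = (-34 + (-54 + (0*(-⅓) + 3*(½))))² = (-34 + (-54 + (0 + 3/2)))² = (-34 + (-54 + 3/2))² = (-34 - 105/2)² = (-173/2)² = 29929/4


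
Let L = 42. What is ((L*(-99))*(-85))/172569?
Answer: 117810/57523 ≈ 2.0480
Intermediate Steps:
((L*(-99))*(-85))/172569 = ((42*(-99))*(-85))/172569 = -4158*(-85)*(1/172569) = 353430*(1/172569) = 117810/57523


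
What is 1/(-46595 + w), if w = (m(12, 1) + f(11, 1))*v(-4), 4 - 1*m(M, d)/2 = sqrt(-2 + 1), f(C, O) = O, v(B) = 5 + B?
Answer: -23293/1085127700 + I/1085127700 ≈ -2.1466e-5 + 9.2155e-10*I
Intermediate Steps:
m(M, d) = 8 - 2*I (m(M, d) = 8 - 2*sqrt(-2 + 1) = 8 - 2*I)
w = 9 - 2*I (w = ((8 - 2*I) + 1)*(5 - 4) = (9 - 2*I)*1 = 9 - 2*I ≈ 9.0 - 2.0*I)
1/(-46595 + w) = 1/(-46595 + (9 - 2*I)) = 1/(-46586 - 2*I) = (-46586 + 2*I)/2170255400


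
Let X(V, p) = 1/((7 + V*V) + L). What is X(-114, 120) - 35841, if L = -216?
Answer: -458298866/12787 ≈ -35841.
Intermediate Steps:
X(V, p) = 1/(-209 + V**2) (X(V, p) = 1/((7 + V*V) - 216) = 1/((7 + V**2) - 216) = 1/(-209 + V**2))
X(-114, 120) - 35841 = 1/(-209 + (-114)**2) - 35841 = 1/(-209 + 12996) - 35841 = 1/12787 - 35841 = -458298866/12787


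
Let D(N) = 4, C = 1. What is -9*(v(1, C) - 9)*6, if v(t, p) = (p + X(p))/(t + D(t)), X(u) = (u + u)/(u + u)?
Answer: 2322/5 ≈ 464.40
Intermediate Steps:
X(u) = 1 (X(u) = (2*u)/((2*u)) = (2*u)*(1/(2*u)) = 1)
v(t, p) = (1 + p)/(4 + t) (v(t, p) = (p + 1)/(t + 4) = (1 + p)/(4 + t))
-9*(v(1, C) - 9)*6 = -9*((1 + 1)/(4 + 1) - 9)*6 = -9*(2/5 - 9)*6 = -9*(-43/5)*6 = (387/5)*6 = 2322/5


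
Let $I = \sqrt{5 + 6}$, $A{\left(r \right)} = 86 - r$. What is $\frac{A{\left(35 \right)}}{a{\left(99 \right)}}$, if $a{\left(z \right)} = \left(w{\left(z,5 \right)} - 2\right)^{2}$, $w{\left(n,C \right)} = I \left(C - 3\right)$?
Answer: $\frac{51}{4 \left(1 - \sqrt{11}\right)^{2}} \approx 2.3757$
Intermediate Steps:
$I = \sqrt{11} \approx 3.3166$
$w{\left(n,C \right)} = \sqrt{11} \left(-3 + C\right)$ ($w{\left(n,C \right)} = \sqrt{11} \left(C - 3\right) = \sqrt{11} \left(-3 + C\right)$)
$a{\left(z \right)} = \left(-2 + 2 \sqrt{11}\right)^{2}$ ($a{\left(z \right)} = \left(\sqrt{11} \left(-3 + 5\right) - 2\right)^{2} = \left(\sqrt{11} \cdot 2 - 2\right)^{2} = \left(2 \sqrt{11} - 2\right)^{2} = \left(-2 + 2 \sqrt{11}\right)^{2}$)
$\frac{A{\left(35 \right)}}{a{\left(99 \right)}} = \frac{86 - 35}{48 - 8 \sqrt{11}} = \frac{51}{48 - 8 \sqrt{11}}$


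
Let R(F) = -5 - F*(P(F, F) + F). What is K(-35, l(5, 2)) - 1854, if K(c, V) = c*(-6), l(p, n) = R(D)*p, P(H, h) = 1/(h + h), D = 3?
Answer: -1644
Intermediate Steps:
P(H, h) = 1/(2*h)
R(F) = -5 - F*(F + 1/(2*F)) (R(F) = -5 - F*(1/(2*F) + F) = -5 - F*(F + 1/(2*F)))
l(p, n) = -29*p/2 (l(p, n) = (-11/2 - 1*3²)*p = (-11/2 - 1*9)*p = (-11/2 - 9)*p = -29*p/2)
K(c, V) = -6*c
K(-35, l(5, 2)) - 1854 = -6*(-35) - 1854 = 210 - 1854 = -1644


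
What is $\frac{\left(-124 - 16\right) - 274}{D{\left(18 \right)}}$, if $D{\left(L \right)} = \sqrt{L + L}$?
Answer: $-69$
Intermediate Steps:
$D{\left(L \right)} = \sqrt{2} \sqrt{L}$ ($D{\left(L \right)} = \sqrt{2 L} = \sqrt{2} \sqrt{L}$)
$\frac{\left(-124 - 16\right) - 274}{D{\left(18 \right)}} = \frac{\left(-124 - 16\right) - 274}{\sqrt{2} \sqrt{18}} = \frac{\left(-124 - 16\right) - 274}{\sqrt{2} \cdot 3 \sqrt{2}} = \frac{-140 - 274}{6} = \left(-414\right) \frac{1}{6} = -69$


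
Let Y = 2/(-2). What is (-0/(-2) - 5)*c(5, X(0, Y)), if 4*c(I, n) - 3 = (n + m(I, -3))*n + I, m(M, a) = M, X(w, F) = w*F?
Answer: -10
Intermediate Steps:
Y = -1 (Y = 2*(-1/2) = -1)
X(w, F) = F*w
c(I, n) = 3/4 + I/4 + n*(I + n)/4 (c(I, n) = 3/4 + ((n + I)*n + I)/4 = 3/4 + ((I + n)*n + I)/4 = 3/4 + (n*(I + n) + I)/4 = 3/4 + (I + n*(I + n))/4 = 3/4 + (I/4 + n*(I + n)/4) = 3/4 + I/4 + n*(I + n)/4)
(-0/(-2) - 5)*c(5, X(0, Y)) = (-0/(-2) - 5)*(3/4 + (1/4)*5 + (-1*0)**2/4 + (1/4)*5*(-1*0)) = (-0*(-1)/2 - 5)*(3/4 + 5/4 + (1/4)*0**2 + (1/4)*5*0) = (-5*0 - 5)*(3/4 + 5/4 + (1/4)*0 + 0) = (0 - 5)*(3/4 + 5/4 + 0 + 0) = -5*2 = -10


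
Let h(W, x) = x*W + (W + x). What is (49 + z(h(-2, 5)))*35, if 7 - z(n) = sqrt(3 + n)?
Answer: 1960 - 70*I ≈ 1960.0 - 70.0*I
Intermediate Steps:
h(W, x) = W + x + W*x (h(W, x) = W*x + (W + x) = W + x + W*x)
z(n) = 7 - sqrt(3 + n)
(49 + z(h(-2, 5)))*35 = (49 + (7 - sqrt(3 + (-2 + 5 - 2*5))))*35 = (49 + (7 - sqrt(3 + (-2 + 5 - 10))))*35 = (49 + (7 - sqrt(3 - 7)))*35 = (49 + (7 - sqrt(-4)))*35 = (49 + (7 - 2*I))*35 = (56 - 2*I)*35 = 1960 - 70*I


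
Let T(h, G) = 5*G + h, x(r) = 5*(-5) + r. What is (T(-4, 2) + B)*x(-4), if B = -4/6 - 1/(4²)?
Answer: -7337/48 ≈ -152.85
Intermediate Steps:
B = -35/48 (B = -4*⅙ - 1/16 = -⅔ - 1*1/16 = -⅔ - 1/16 = -35/48 ≈ -0.72917)
x(r) = -25 + r
T(h, G) = h + 5*G
(T(-4, 2) + B)*x(-4) = ((-4 + 5*2) - 35/48)*(-25 - 4) = ((-4 + 10) - 35/48)*(-29) = (6 - 35/48)*(-29) = (253/48)*(-29) = -7337/48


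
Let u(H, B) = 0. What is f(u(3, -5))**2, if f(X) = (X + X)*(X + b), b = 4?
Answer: 0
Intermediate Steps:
f(X) = 2*X*(4 + X) (f(X) = (X + X)*(X + 4) = (2*X)*(4 + X) = 2*X*(4 + X))
f(u(3, -5))**2 = (2*0*(4 + 0))**2 = (2*0*4)**2 = 0**2 = 0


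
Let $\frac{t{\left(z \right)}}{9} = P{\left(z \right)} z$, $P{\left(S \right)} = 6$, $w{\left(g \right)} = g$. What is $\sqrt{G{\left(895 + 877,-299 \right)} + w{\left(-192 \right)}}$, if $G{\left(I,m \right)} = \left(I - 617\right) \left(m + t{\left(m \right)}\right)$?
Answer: $3 i \sqrt{2110463} \approx 4358.2 i$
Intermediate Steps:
$t{\left(z \right)} = 54 z$ ($t{\left(z \right)} = 9 \cdot 6 z = 54 z$)
$G{\left(I,m \right)} = 55 m \left(-617 + I\right)$ ($G{\left(I,m \right)} = \left(I - 617\right) \left(m + 54 m\right) = \left(-617 + I\right) 55 m = 55 m \left(-617 + I\right)$)
$\sqrt{G{\left(895 + 877,-299 \right)} + w{\left(-192 \right)}} = \sqrt{55 \left(-299\right) \left(-617 + \left(895 + 877\right)\right) - 192} = \sqrt{55 \left(-299\right) \left(-617 + 1772\right) - 192} = \sqrt{55 \left(-299\right) 1155 - 192} = \sqrt{-18993975 - 192} = \sqrt{-18994167} = 3 i \sqrt{2110463}$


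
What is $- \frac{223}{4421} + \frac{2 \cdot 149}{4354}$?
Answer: $\frac{173258}{9624517} \approx 0.018002$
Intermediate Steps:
$- \frac{223}{4421} + \frac{2 \cdot 149}{4354} = \left(-223\right) \frac{1}{4421} + 298 \cdot \frac{1}{4354} = - \frac{223}{4421} + \frac{149}{2177} = \frac{173258}{9624517}$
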